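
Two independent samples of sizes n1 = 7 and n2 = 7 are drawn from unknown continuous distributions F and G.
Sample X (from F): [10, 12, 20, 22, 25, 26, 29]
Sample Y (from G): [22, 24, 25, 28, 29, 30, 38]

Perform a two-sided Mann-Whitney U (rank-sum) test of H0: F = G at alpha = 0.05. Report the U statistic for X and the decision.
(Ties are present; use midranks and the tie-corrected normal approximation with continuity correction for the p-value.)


Step 1: Combine and sort all 14 observations; assign midranks.
sorted (value, group): (10,X), (12,X), (20,X), (22,X), (22,Y), (24,Y), (25,X), (25,Y), (26,X), (28,Y), (29,X), (29,Y), (30,Y), (38,Y)
ranks: 10->1, 12->2, 20->3, 22->4.5, 22->4.5, 24->6, 25->7.5, 25->7.5, 26->9, 28->10, 29->11.5, 29->11.5, 30->13, 38->14
Step 2: Rank sum for X: R1 = 1 + 2 + 3 + 4.5 + 7.5 + 9 + 11.5 = 38.5.
Step 3: U_X = R1 - n1(n1+1)/2 = 38.5 - 7*8/2 = 38.5 - 28 = 10.5.
       U_Y = n1*n2 - U_X = 49 - 10.5 = 38.5.
Step 4: Ties are present, so use the tie-corrected normal approximation (with continuity correction) for the p-value.
Step 5: p-value = 0.083509; compare to alpha = 0.05. fail to reject H0.

U_X = 10.5, p = 0.083509, fail to reject H0 at alpha = 0.05.


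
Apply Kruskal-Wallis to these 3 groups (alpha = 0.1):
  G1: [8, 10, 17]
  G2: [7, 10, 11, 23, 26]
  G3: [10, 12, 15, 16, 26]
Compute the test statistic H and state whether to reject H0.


Step 1: Combine all N = 13 observations and assign midranks.
sorted (value, group, rank): (7,G2,1), (8,G1,2), (10,G1,4), (10,G2,4), (10,G3,4), (11,G2,6), (12,G3,7), (15,G3,8), (16,G3,9), (17,G1,10), (23,G2,11), (26,G2,12.5), (26,G3,12.5)
Step 2: Sum ranks within each group.
R_1 = 16 (n_1 = 3)
R_2 = 34.5 (n_2 = 5)
R_3 = 40.5 (n_3 = 5)
Step 3: H = 12/(N(N+1)) * sum(R_i^2/n_i) - 3(N+1)
     = 12/(13*14) * (16^2/3 + 34.5^2/5 + 40.5^2/5) - 3*14
     = 0.065934 * 651.433 - 42
     = 0.951648.
Step 4: Ties present; correction factor C = 1 - 30/(13^3 - 13) = 0.986264. Corrected H = 0.951648 / 0.986264 = 0.964903.
Step 5: Under H0, H ~ chi^2(2); p-value = 0.617268.
Step 6: alpha = 0.1. fail to reject H0.

H = 0.9649, df = 2, p = 0.617268, fail to reject H0.


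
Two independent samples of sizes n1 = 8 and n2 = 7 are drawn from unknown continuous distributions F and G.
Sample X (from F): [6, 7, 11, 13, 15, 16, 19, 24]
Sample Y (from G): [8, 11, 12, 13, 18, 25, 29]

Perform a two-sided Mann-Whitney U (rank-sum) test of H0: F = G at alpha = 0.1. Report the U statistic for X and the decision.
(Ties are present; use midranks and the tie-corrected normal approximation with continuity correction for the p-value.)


Step 1: Combine and sort all 15 observations; assign midranks.
sorted (value, group): (6,X), (7,X), (8,Y), (11,X), (11,Y), (12,Y), (13,X), (13,Y), (15,X), (16,X), (18,Y), (19,X), (24,X), (25,Y), (29,Y)
ranks: 6->1, 7->2, 8->3, 11->4.5, 11->4.5, 12->6, 13->7.5, 13->7.5, 15->9, 16->10, 18->11, 19->12, 24->13, 25->14, 29->15
Step 2: Rank sum for X: R1 = 1 + 2 + 4.5 + 7.5 + 9 + 10 + 12 + 13 = 59.
Step 3: U_X = R1 - n1(n1+1)/2 = 59 - 8*9/2 = 59 - 36 = 23.
       U_Y = n1*n2 - U_X = 56 - 23 = 33.
Step 4: Ties are present, so use the tie-corrected normal approximation (with continuity correction) for the p-value.
Step 5: p-value = 0.601875; compare to alpha = 0.1. fail to reject H0.

U_X = 23, p = 0.601875, fail to reject H0 at alpha = 0.1.


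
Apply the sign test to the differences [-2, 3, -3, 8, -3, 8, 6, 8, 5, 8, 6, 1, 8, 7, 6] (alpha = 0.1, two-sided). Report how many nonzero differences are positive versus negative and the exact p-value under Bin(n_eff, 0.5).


Step 1: Discard zero differences. Original n = 15; n_eff = number of nonzero differences = 15.
Nonzero differences (with sign): -2, +3, -3, +8, -3, +8, +6, +8, +5, +8, +6, +1, +8, +7, +6
Step 2: Count signs: positive = 12, negative = 3.
Step 3: Under H0: P(positive) = 0.5, so the number of positives S ~ Bin(15, 0.5).
Step 4: Two-sided exact p-value = sum of Bin(15,0.5) probabilities at or below the observed probability = 0.035156.
Step 5: alpha = 0.1. reject H0.

n_eff = 15, pos = 12, neg = 3, p = 0.035156, reject H0.


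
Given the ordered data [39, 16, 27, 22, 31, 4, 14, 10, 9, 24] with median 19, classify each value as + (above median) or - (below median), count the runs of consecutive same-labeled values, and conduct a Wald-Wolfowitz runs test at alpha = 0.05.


Step 1: Compute median = 19; label A = above, B = below.
Labels in order: ABAAABBBBA  (n_A = 5, n_B = 5)
Step 2: Count runs R = 5.
Step 3: Under H0 (random ordering), E[R] = 2*n_A*n_B/(n_A+n_B) + 1 = 2*5*5/10 + 1 = 6.0000.
        Var[R] = 2*n_A*n_B*(2*n_A*n_B - n_A - n_B) / ((n_A+n_B)^2 * (n_A+n_B-1)) = 2000/900 = 2.2222.
        SD[R] = 1.4907.
Step 4: Continuity-corrected z = (R + 0.5 - E[R]) / SD[R] = (5 + 0.5 - 6.0000) / 1.4907 = -0.3354.
Step 5: Two-sided p-value via normal approximation = 2*(1 - Phi(|z|)) = 0.737316.
Step 6: alpha = 0.05. fail to reject H0.

R = 5, z = -0.3354, p = 0.737316, fail to reject H0.


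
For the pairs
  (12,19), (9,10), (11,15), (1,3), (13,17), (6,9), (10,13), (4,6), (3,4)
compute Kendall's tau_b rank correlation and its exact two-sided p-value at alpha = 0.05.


Step 1: Enumerate the 36 unordered pairs (i,j) with i<j and classify each by sign(x_j-x_i) * sign(y_j-y_i).
  (1,2):dx=-3,dy=-9->C; (1,3):dx=-1,dy=-4->C; (1,4):dx=-11,dy=-16->C; (1,5):dx=+1,dy=-2->D
  (1,6):dx=-6,dy=-10->C; (1,7):dx=-2,dy=-6->C; (1,8):dx=-8,dy=-13->C; (1,9):dx=-9,dy=-15->C
  (2,3):dx=+2,dy=+5->C; (2,4):dx=-8,dy=-7->C; (2,5):dx=+4,dy=+7->C; (2,6):dx=-3,dy=-1->C
  (2,7):dx=+1,dy=+3->C; (2,8):dx=-5,dy=-4->C; (2,9):dx=-6,dy=-6->C; (3,4):dx=-10,dy=-12->C
  (3,5):dx=+2,dy=+2->C; (3,6):dx=-5,dy=-6->C; (3,7):dx=-1,dy=-2->C; (3,8):dx=-7,dy=-9->C
  (3,9):dx=-8,dy=-11->C; (4,5):dx=+12,dy=+14->C; (4,6):dx=+5,dy=+6->C; (4,7):dx=+9,dy=+10->C
  (4,8):dx=+3,dy=+3->C; (4,9):dx=+2,dy=+1->C; (5,6):dx=-7,dy=-8->C; (5,7):dx=-3,dy=-4->C
  (5,8):dx=-9,dy=-11->C; (5,9):dx=-10,dy=-13->C; (6,7):dx=+4,dy=+4->C; (6,8):dx=-2,dy=-3->C
  (6,9):dx=-3,dy=-5->C; (7,8):dx=-6,dy=-7->C; (7,9):dx=-7,dy=-9->C; (8,9):dx=-1,dy=-2->C
Step 2: C = 35, D = 1, total pairs = 36.
Step 3: tau = (C - D)/(n(n-1)/2) = (35 - 1)/36 = 0.944444.
Step 4: Exact two-sided p-value (enumerate n! = 362880 permutations of y under H0): p = 0.000050.
Step 5: alpha = 0.05. reject H0.

tau_b = 0.9444 (C=35, D=1), p = 0.000050, reject H0.


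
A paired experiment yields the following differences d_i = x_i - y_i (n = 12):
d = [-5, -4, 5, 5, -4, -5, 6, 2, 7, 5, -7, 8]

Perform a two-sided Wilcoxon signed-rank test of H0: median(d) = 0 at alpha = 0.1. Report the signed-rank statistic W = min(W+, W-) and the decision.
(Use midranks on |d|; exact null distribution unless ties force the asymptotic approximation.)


Step 1: Drop any zero differences (none here) and take |d_i|.
|d| = [5, 4, 5, 5, 4, 5, 6, 2, 7, 5, 7, 8]
Step 2: Midrank |d_i| (ties get averaged ranks).
ranks: |5|->6, |4|->2.5, |5|->6, |5|->6, |4|->2.5, |5|->6, |6|->9, |2|->1, |7|->10.5, |5|->6, |7|->10.5, |8|->12
Step 3: Attach original signs; sum ranks with positive sign and with negative sign.
W+ = 6 + 6 + 9 + 1 + 10.5 + 6 + 12 = 50.5
W- = 6 + 2.5 + 2.5 + 6 + 10.5 = 27.5
(Check: W+ + W- = 78 should equal n(n+1)/2 = 78.)
Step 4: Test statistic W = min(W+, W-) = 27.5.
Step 5: Ties in |d|, so use the tie-corrected normal approximation.
        E[W] = n(n+1)/4 = 12*13/4 = 39.
        Tie groups: |d|=4 (t=2), |d|=5 (t=5), |d|=7 (t=2); sum(t^3 - t) = 132.
        Var[W] = n(n+1)(2n+1)/24 - sum(t^3-t)/48 = 3900/24 - 132/48 = 159.75.
        z = (W - E[W]) / sqrt(Var[W]) = (27.5 - 39) / 12.6392 = -0.9099.
        Two-sided p = 2*Phi(z) = 0.362893.
Step 6: alpha = 0.1. fail to reject H0.

W+ = 50.5, W- = 27.5, W = min = 27.5, p = 0.362893, fail to reject H0.


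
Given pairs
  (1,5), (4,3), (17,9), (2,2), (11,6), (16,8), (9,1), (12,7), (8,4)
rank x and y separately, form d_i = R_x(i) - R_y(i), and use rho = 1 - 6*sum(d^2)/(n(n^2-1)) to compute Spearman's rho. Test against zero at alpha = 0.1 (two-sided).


Step 1: Rank x and y separately (midranks; no ties here).
rank(x): 1->1, 4->3, 17->9, 2->2, 11->6, 16->8, 9->5, 12->7, 8->4
rank(y): 5->5, 3->3, 9->9, 2->2, 6->6, 8->8, 1->1, 7->7, 4->4
Step 2: d_i = R_x(i) - R_y(i); compute d_i^2.
  (1-5)^2=16, (3-3)^2=0, (9-9)^2=0, (2-2)^2=0, (6-6)^2=0, (8-8)^2=0, (5-1)^2=16, (7-7)^2=0, (4-4)^2=0
sum(d^2) = 32.
Step 3: rho = 1 - 6*32 / (9*(9^2 - 1)) = 1 - 192/720 = 0.733333.
Step 4: Under H0, t = rho * sqrt((n-2)/(1-rho^2)) = 2.8538 ~ t(7).
Step 5: Two-sided p-value from the t-distribution with 7 df = 0.024554.
Step 6: alpha = 0.1. reject H0.

rho = 0.7333, p = 0.024554, reject H0 at alpha = 0.1.


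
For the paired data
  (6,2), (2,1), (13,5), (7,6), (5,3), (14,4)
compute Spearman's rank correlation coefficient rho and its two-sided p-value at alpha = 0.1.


Step 1: Rank x and y separately (midranks; no ties here).
rank(x): 6->3, 2->1, 13->5, 7->4, 5->2, 14->6
rank(y): 2->2, 1->1, 5->5, 6->6, 3->3, 4->4
Step 2: d_i = R_x(i) - R_y(i); compute d_i^2.
  (3-2)^2=1, (1-1)^2=0, (5-5)^2=0, (4-6)^2=4, (2-3)^2=1, (6-4)^2=4
sum(d^2) = 10.
Step 3: rho = 1 - 6*10 / (6*(6^2 - 1)) = 1 - 60/210 = 0.714286.
Step 4: Under H0, t = rho * sqrt((n-2)/(1-rho^2)) = 2.0412 ~ t(4).
Step 5: Two-sided p-value from the t-distribution with 4 df = 0.110787.
Step 6: alpha = 0.1. fail to reject H0.

rho = 0.7143, p = 0.110787, fail to reject H0 at alpha = 0.1.


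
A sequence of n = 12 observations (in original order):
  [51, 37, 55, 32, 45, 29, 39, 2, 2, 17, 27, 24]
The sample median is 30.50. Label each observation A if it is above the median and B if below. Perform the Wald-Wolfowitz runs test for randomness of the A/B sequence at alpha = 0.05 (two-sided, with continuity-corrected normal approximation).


Step 1: Compute median = 30.50; label A = above, B = below.
Labels in order: AAAAABABBBBB  (n_A = 6, n_B = 6)
Step 2: Count runs R = 4.
Step 3: Under H0 (random ordering), E[R] = 2*n_A*n_B/(n_A+n_B) + 1 = 2*6*6/12 + 1 = 7.0000.
        Var[R] = 2*n_A*n_B*(2*n_A*n_B - n_A - n_B) / ((n_A+n_B)^2 * (n_A+n_B-1)) = 4320/1584 = 2.7273.
        SD[R] = 1.6514.
Step 4: Continuity-corrected z = (R + 0.5 - E[R]) / SD[R] = (4 + 0.5 - 7.0000) / 1.6514 = -1.5138.
Step 5: Two-sided p-value via normal approximation = 2*(1 - Phi(|z|)) = 0.130070.
Step 6: alpha = 0.05. fail to reject H0.

R = 4, z = -1.5138, p = 0.130070, fail to reject H0.


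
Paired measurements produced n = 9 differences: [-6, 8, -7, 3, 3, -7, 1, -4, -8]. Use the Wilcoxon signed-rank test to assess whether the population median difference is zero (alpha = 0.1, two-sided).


Step 1: Drop any zero differences (none here) and take |d_i|.
|d| = [6, 8, 7, 3, 3, 7, 1, 4, 8]
Step 2: Midrank |d_i| (ties get averaged ranks).
ranks: |6|->5, |8|->8.5, |7|->6.5, |3|->2.5, |3|->2.5, |7|->6.5, |1|->1, |4|->4, |8|->8.5
Step 3: Attach original signs; sum ranks with positive sign and with negative sign.
W+ = 8.5 + 2.5 + 2.5 + 1 = 14.5
W- = 5 + 6.5 + 6.5 + 4 + 8.5 = 30.5
(Check: W+ + W- = 45 should equal n(n+1)/2 = 45.)
Step 4: Test statistic W = min(W+, W-) = 14.5.
Step 5: Ties in |d|, so use the tie-corrected normal approximation.
        E[W] = n(n+1)/4 = 9*10/4 = 22.5.
        Tie groups: |d|=3 (t=2), |d|=7 (t=2), |d|=8 (t=2); sum(t^3 - t) = 18.
        Var[W] = n(n+1)(2n+1)/24 - sum(t^3-t)/48 = 1710/24 - 18/48 = 70.875.
        z = (W - E[W]) / sqrt(Var[W]) = (14.5 - 22.5) / 8.4187 = -0.9503.
        Two-sided p = 2*Phi(z) = 0.341979.
Step 6: alpha = 0.1. fail to reject H0.

W+ = 14.5, W- = 30.5, W = min = 14.5, p = 0.341979, fail to reject H0.


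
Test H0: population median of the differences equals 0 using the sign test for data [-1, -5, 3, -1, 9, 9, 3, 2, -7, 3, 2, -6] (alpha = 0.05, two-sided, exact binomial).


Step 1: Discard zero differences. Original n = 12; n_eff = number of nonzero differences = 12.
Nonzero differences (with sign): -1, -5, +3, -1, +9, +9, +3, +2, -7, +3, +2, -6
Step 2: Count signs: positive = 7, negative = 5.
Step 3: Under H0: P(positive) = 0.5, so the number of positives S ~ Bin(12, 0.5).
Step 4: Two-sided exact p-value = sum of Bin(12,0.5) probabilities at or below the observed probability = 0.774414.
Step 5: alpha = 0.05. fail to reject H0.

n_eff = 12, pos = 7, neg = 5, p = 0.774414, fail to reject H0.


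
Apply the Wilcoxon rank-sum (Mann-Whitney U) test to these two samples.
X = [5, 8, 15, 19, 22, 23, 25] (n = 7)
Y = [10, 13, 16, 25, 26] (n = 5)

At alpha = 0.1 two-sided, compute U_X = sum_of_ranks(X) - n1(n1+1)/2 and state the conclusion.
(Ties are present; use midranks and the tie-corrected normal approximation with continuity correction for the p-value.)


Step 1: Combine and sort all 12 observations; assign midranks.
sorted (value, group): (5,X), (8,X), (10,Y), (13,Y), (15,X), (16,Y), (19,X), (22,X), (23,X), (25,X), (25,Y), (26,Y)
ranks: 5->1, 8->2, 10->3, 13->4, 15->5, 16->6, 19->7, 22->8, 23->9, 25->10.5, 25->10.5, 26->12
Step 2: Rank sum for X: R1 = 1 + 2 + 5 + 7 + 8 + 9 + 10.5 = 42.5.
Step 3: U_X = R1 - n1(n1+1)/2 = 42.5 - 7*8/2 = 42.5 - 28 = 14.5.
       U_Y = n1*n2 - U_X = 35 - 14.5 = 20.5.
Step 4: Ties are present, so use the tie-corrected normal approximation (with continuity correction) for the p-value.
Step 5: p-value = 0.684221; compare to alpha = 0.1. fail to reject H0.

U_X = 14.5, p = 0.684221, fail to reject H0 at alpha = 0.1.


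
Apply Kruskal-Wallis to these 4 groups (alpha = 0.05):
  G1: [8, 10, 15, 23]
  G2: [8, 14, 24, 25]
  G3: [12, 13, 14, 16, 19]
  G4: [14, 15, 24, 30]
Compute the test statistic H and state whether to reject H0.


Step 1: Combine all N = 17 observations and assign midranks.
sorted (value, group, rank): (8,G1,1.5), (8,G2,1.5), (10,G1,3), (12,G3,4), (13,G3,5), (14,G2,7), (14,G3,7), (14,G4,7), (15,G1,9.5), (15,G4,9.5), (16,G3,11), (19,G3,12), (23,G1,13), (24,G2,14.5), (24,G4,14.5), (25,G2,16), (30,G4,17)
Step 2: Sum ranks within each group.
R_1 = 27 (n_1 = 4)
R_2 = 39 (n_2 = 4)
R_3 = 39 (n_3 = 5)
R_4 = 48 (n_4 = 4)
Step 3: H = 12/(N(N+1)) * sum(R_i^2/n_i) - 3(N+1)
     = 12/(17*18) * (27^2/4 + 39^2/4 + 39^2/5 + 48^2/4) - 3*18
     = 0.039216 * 1442.7 - 54
     = 2.576471.
Step 4: Ties present; correction factor C = 1 - 42/(17^3 - 17) = 0.991422. Corrected H = 2.576471 / 0.991422 = 2.598764.
Step 5: Under H0, H ~ chi^2(3); p-value = 0.457706.
Step 6: alpha = 0.05. fail to reject H0.

H = 2.5988, df = 3, p = 0.457706, fail to reject H0.


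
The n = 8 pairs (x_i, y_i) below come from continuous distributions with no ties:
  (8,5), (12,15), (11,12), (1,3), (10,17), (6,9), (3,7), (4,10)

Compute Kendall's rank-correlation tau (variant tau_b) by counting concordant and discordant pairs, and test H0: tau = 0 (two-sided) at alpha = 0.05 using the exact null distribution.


Step 1: Enumerate the 28 unordered pairs (i,j) with i<j and classify each by sign(x_j-x_i) * sign(y_j-y_i).
  (1,2):dx=+4,dy=+10->C; (1,3):dx=+3,dy=+7->C; (1,4):dx=-7,dy=-2->C; (1,5):dx=+2,dy=+12->C
  (1,6):dx=-2,dy=+4->D; (1,7):dx=-5,dy=+2->D; (1,8):dx=-4,dy=+5->D; (2,3):dx=-1,dy=-3->C
  (2,4):dx=-11,dy=-12->C; (2,5):dx=-2,dy=+2->D; (2,6):dx=-6,dy=-6->C; (2,7):dx=-9,dy=-8->C
  (2,8):dx=-8,dy=-5->C; (3,4):dx=-10,dy=-9->C; (3,5):dx=-1,dy=+5->D; (3,6):dx=-5,dy=-3->C
  (3,7):dx=-8,dy=-5->C; (3,8):dx=-7,dy=-2->C; (4,5):dx=+9,dy=+14->C; (4,6):dx=+5,dy=+6->C
  (4,7):dx=+2,dy=+4->C; (4,8):dx=+3,dy=+7->C; (5,6):dx=-4,dy=-8->C; (5,7):dx=-7,dy=-10->C
  (5,8):dx=-6,dy=-7->C; (6,7):dx=-3,dy=-2->C; (6,8):dx=-2,dy=+1->D; (7,8):dx=+1,dy=+3->C
Step 2: C = 22, D = 6, total pairs = 28.
Step 3: tau = (C - D)/(n(n-1)/2) = (22 - 6)/28 = 0.571429.
Step 4: Exact two-sided p-value (enumerate n! = 40320 permutations of y under H0): p = 0.061012.
Step 5: alpha = 0.05. fail to reject H0.

tau_b = 0.5714 (C=22, D=6), p = 0.061012, fail to reject H0.


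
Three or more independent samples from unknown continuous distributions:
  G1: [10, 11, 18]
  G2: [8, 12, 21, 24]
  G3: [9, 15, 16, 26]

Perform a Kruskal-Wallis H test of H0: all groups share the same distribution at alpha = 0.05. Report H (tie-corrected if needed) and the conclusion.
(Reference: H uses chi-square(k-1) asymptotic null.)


Step 1: Combine all N = 11 observations and assign midranks.
sorted (value, group, rank): (8,G2,1), (9,G3,2), (10,G1,3), (11,G1,4), (12,G2,5), (15,G3,6), (16,G3,7), (18,G1,8), (21,G2,9), (24,G2,10), (26,G3,11)
Step 2: Sum ranks within each group.
R_1 = 15 (n_1 = 3)
R_2 = 25 (n_2 = 4)
R_3 = 26 (n_3 = 4)
Step 3: H = 12/(N(N+1)) * sum(R_i^2/n_i) - 3(N+1)
     = 12/(11*12) * (15^2/3 + 25^2/4 + 26^2/4) - 3*12
     = 0.090909 * 400.25 - 36
     = 0.386364.
Step 4: No ties, so H is used without correction.
Step 5: Under H0, H ~ chi^2(2); p-value = 0.824332.
Step 6: alpha = 0.05. fail to reject H0.

H = 0.3864, df = 2, p = 0.824332, fail to reject H0.


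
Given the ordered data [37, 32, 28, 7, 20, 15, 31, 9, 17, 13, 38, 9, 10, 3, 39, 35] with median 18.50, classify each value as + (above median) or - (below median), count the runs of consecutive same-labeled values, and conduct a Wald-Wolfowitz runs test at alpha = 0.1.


Step 1: Compute median = 18.50; label A = above, B = below.
Labels in order: AAABABABBBABBBAA  (n_A = 8, n_B = 8)
Step 2: Count runs R = 9.
Step 3: Under H0 (random ordering), E[R] = 2*n_A*n_B/(n_A+n_B) + 1 = 2*8*8/16 + 1 = 9.0000.
        Var[R] = 2*n_A*n_B*(2*n_A*n_B - n_A - n_B) / ((n_A+n_B)^2 * (n_A+n_B-1)) = 14336/3840 = 3.7333.
        SD[R] = 1.9322.
Step 4: R = E[R], so z = 0 with no continuity correction.
Step 5: Two-sided p-value via normal approximation = 2*(1 - Phi(|z|)) = 1.000000.
Step 6: alpha = 0.1. fail to reject H0.

R = 9, z = 0.0000, p = 1.000000, fail to reject H0.


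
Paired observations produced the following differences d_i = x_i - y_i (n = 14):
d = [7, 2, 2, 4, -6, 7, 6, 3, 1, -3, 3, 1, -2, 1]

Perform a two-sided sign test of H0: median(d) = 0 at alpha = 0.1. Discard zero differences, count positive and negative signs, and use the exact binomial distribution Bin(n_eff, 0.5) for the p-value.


Step 1: Discard zero differences. Original n = 14; n_eff = number of nonzero differences = 14.
Nonzero differences (with sign): +7, +2, +2, +4, -6, +7, +6, +3, +1, -3, +3, +1, -2, +1
Step 2: Count signs: positive = 11, negative = 3.
Step 3: Under H0: P(positive) = 0.5, so the number of positives S ~ Bin(14, 0.5).
Step 4: Two-sided exact p-value = sum of Bin(14,0.5) probabilities at or below the observed probability = 0.057373.
Step 5: alpha = 0.1. reject H0.

n_eff = 14, pos = 11, neg = 3, p = 0.057373, reject H0.


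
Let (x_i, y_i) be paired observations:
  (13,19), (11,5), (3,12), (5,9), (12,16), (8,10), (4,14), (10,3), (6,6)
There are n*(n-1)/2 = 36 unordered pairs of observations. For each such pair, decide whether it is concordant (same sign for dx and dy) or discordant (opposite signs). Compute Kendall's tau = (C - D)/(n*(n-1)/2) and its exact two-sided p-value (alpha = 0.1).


Step 1: Enumerate the 36 unordered pairs (i,j) with i<j and classify each by sign(x_j-x_i) * sign(y_j-y_i).
  (1,2):dx=-2,dy=-14->C; (1,3):dx=-10,dy=-7->C; (1,4):dx=-8,dy=-10->C; (1,5):dx=-1,dy=-3->C
  (1,6):dx=-5,dy=-9->C; (1,7):dx=-9,dy=-5->C; (1,8):dx=-3,dy=-16->C; (1,9):dx=-7,dy=-13->C
  (2,3):dx=-8,dy=+7->D; (2,4):dx=-6,dy=+4->D; (2,5):dx=+1,dy=+11->C; (2,6):dx=-3,dy=+5->D
  (2,7):dx=-7,dy=+9->D; (2,8):dx=-1,dy=-2->C; (2,9):dx=-5,dy=+1->D; (3,4):dx=+2,dy=-3->D
  (3,5):dx=+9,dy=+4->C; (3,6):dx=+5,dy=-2->D; (3,7):dx=+1,dy=+2->C; (3,8):dx=+7,dy=-9->D
  (3,9):dx=+3,dy=-6->D; (4,5):dx=+7,dy=+7->C; (4,6):dx=+3,dy=+1->C; (4,7):dx=-1,dy=+5->D
  (4,8):dx=+5,dy=-6->D; (4,9):dx=+1,dy=-3->D; (5,6):dx=-4,dy=-6->C; (5,7):dx=-8,dy=-2->C
  (5,8):dx=-2,dy=-13->C; (5,9):dx=-6,dy=-10->C; (6,7):dx=-4,dy=+4->D; (6,8):dx=+2,dy=-7->D
  (6,9):dx=-2,dy=-4->C; (7,8):dx=+6,dy=-11->D; (7,9):dx=+2,dy=-8->D; (8,9):dx=-4,dy=+3->D
Step 2: C = 19, D = 17, total pairs = 36.
Step 3: tau = (C - D)/(n(n-1)/2) = (19 - 17)/36 = 0.055556.
Step 4: Exact two-sided p-value (enumerate n! = 362880 permutations of y under H0): p = 0.919455.
Step 5: alpha = 0.1. fail to reject H0.

tau_b = 0.0556 (C=19, D=17), p = 0.919455, fail to reject H0.


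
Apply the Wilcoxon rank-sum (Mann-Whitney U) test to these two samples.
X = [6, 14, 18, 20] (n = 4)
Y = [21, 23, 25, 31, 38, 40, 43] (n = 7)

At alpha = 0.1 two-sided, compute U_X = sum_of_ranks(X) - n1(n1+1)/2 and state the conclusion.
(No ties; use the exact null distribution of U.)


Step 1: Combine and sort all 11 observations; assign midranks.
sorted (value, group): (6,X), (14,X), (18,X), (20,X), (21,Y), (23,Y), (25,Y), (31,Y), (38,Y), (40,Y), (43,Y)
ranks: 6->1, 14->2, 18->3, 20->4, 21->5, 23->6, 25->7, 31->8, 38->9, 40->10, 43->11
Step 2: Rank sum for X: R1 = 1 + 2 + 3 + 4 = 10.
Step 3: U_X = R1 - n1(n1+1)/2 = 10 - 4*5/2 = 10 - 10 = 0.
       U_Y = n1*n2 - U_X = 28 - 0 = 28.
Step 4: No ties, so the exact null distribution of U (based on enumerating the C(11,4) = 330 equally likely rank assignments) gives the two-sided p-value.
Step 5: p-value = 0.006061; compare to alpha = 0.1. reject H0.

U_X = 0, p = 0.006061, reject H0 at alpha = 0.1.


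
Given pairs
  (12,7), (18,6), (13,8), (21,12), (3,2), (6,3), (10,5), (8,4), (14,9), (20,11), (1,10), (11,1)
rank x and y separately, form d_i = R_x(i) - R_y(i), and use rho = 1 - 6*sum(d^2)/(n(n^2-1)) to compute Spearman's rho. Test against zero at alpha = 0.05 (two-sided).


Step 1: Rank x and y separately (midranks; no ties here).
rank(x): 12->7, 18->10, 13->8, 21->12, 3->2, 6->3, 10->5, 8->4, 14->9, 20->11, 1->1, 11->6
rank(y): 7->7, 6->6, 8->8, 12->12, 2->2, 3->3, 5->5, 4->4, 9->9, 11->11, 10->10, 1->1
Step 2: d_i = R_x(i) - R_y(i); compute d_i^2.
  (7-7)^2=0, (10-6)^2=16, (8-8)^2=0, (12-12)^2=0, (2-2)^2=0, (3-3)^2=0, (5-5)^2=0, (4-4)^2=0, (9-9)^2=0, (11-11)^2=0, (1-10)^2=81, (6-1)^2=25
sum(d^2) = 122.
Step 3: rho = 1 - 6*122 / (12*(12^2 - 1)) = 1 - 732/1716 = 0.573427.
Step 4: Under H0, t = rho * sqrt((n-2)/(1-rho^2)) = 2.2134 ~ t(10).
Step 5: Two-sided p-value from the t-distribution with 10 df = 0.051266.
Step 6: alpha = 0.05. fail to reject H0.

rho = 0.5734, p = 0.051266, fail to reject H0 at alpha = 0.05.


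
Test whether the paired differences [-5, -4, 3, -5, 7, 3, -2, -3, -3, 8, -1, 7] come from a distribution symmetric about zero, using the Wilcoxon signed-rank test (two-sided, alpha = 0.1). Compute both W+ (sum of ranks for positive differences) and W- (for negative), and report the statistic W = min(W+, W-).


Step 1: Drop any zero differences (none here) and take |d_i|.
|d| = [5, 4, 3, 5, 7, 3, 2, 3, 3, 8, 1, 7]
Step 2: Midrank |d_i| (ties get averaged ranks).
ranks: |5|->8.5, |4|->7, |3|->4.5, |5|->8.5, |7|->10.5, |3|->4.5, |2|->2, |3|->4.5, |3|->4.5, |8|->12, |1|->1, |7|->10.5
Step 3: Attach original signs; sum ranks with positive sign and with negative sign.
W+ = 4.5 + 10.5 + 4.5 + 12 + 10.5 = 42
W- = 8.5 + 7 + 8.5 + 2 + 4.5 + 4.5 + 1 = 36
(Check: W+ + W- = 78 should equal n(n+1)/2 = 78.)
Step 4: Test statistic W = min(W+, W-) = 36.
Step 5: Ties in |d|, so use the tie-corrected normal approximation.
        E[W] = n(n+1)/4 = 12*13/4 = 39.
        Tie groups: |d|=3 (t=4), |d|=5 (t=2), |d|=7 (t=2); sum(t^3 - t) = 72.
        Var[W] = n(n+1)(2n+1)/24 - sum(t^3-t)/48 = 3900/24 - 72/48 = 161.
        z = (W - E[W]) / sqrt(Var[W]) = (36 - 39) / 12.6886 = -0.2364.
        Two-sided p = 2*Phi(z) = 0.813097.
Step 6: alpha = 0.1. fail to reject H0.

W+ = 42, W- = 36, W = min = 36, p = 0.813097, fail to reject H0.


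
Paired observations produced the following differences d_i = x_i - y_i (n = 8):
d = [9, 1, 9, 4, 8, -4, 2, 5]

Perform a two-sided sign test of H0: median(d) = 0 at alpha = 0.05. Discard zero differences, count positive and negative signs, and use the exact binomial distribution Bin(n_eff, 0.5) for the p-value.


Step 1: Discard zero differences. Original n = 8; n_eff = number of nonzero differences = 8.
Nonzero differences (with sign): +9, +1, +9, +4, +8, -4, +2, +5
Step 2: Count signs: positive = 7, negative = 1.
Step 3: Under H0: P(positive) = 0.5, so the number of positives S ~ Bin(8, 0.5).
Step 4: Two-sided exact p-value = sum of Bin(8,0.5) probabilities at or below the observed probability = 0.070312.
Step 5: alpha = 0.05. fail to reject H0.

n_eff = 8, pos = 7, neg = 1, p = 0.070312, fail to reject H0.


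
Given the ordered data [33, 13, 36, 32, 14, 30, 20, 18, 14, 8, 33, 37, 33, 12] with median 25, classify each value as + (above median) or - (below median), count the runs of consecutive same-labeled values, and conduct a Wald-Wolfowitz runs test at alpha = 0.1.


Step 1: Compute median = 25; label A = above, B = below.
Labels in order: ABAABABBBBAAAB  (n_A = 7, n_B = 7)
Step 2: Count runs R = 8.
Step 3: Under H0 (random ordering), E[R] = 2*n_A*n_B/(n_A+n_B) + 1 = 2*7*7/14 + 1 = 8.0000.
        Var[R] = 2*n_A*n_B*(2*n_A*n_B - n_A - n_B) / ((n_A+n_B)^2 * (n_A+n_B-1)) = 8232/2548 = 3.2308.
        SD[R] = 1.7974.
Step 4: R = E[R], so z = 0 with no continuity correction.
Step 5: Two-sided p-value via normal approximation = 2*(1 - Phi(|z|)) = 1.000000.
Step 6: alpha = 0.1. fail to reject H0.

R = 8, z = 0.0000, p = 1.000000, fail to reject H0.


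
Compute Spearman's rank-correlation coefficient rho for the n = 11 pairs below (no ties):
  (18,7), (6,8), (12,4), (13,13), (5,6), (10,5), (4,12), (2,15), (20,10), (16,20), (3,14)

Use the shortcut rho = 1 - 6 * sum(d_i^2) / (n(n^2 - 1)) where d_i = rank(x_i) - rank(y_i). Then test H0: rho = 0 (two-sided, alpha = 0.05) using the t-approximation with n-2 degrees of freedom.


Step 1: Rank x and y separately (midranks; no ties here).
rank(x): 18->10, 6->5, 12->7, 13->8, 5->4, 10->6, 4->3, 2->1, 20->11, 16->9, 3->2
rank(y): 7->4, 8->5, 4->1, 13->8, 6->3, 5->2, 12->7, 15->10, 10->6, 20->11, 14->9
Step 2: d_i = R_x(i) - R_y(i); compute d_i^2.
  (10-4)^2=36, (5-5)^2=0, (7-1)^2=36, (8-8)^2=0, (4-3)^2=1, (6-2)^2=16, (3-7)^2=16, (1-10)^2=81, (11-6)^2=25, (9-11)^2=4, (2-9)^2=49
sum(d^2) = 264.
Step 3: rho = 1 - 6*264 / (11*(11^2 - 1)) = 1 - 1584/1320 = -0.200000.
Step 4: Under H0, t = rho * sqrt((n-2)/(1-rho^2)) = -0.6124 ~ t(9).
Step 5: Two-sided p-value from the t-distribution with 9 df = 0.555445.
Step 6: alpha = 0.05. fail to reject H0.

rho = -0.2000, p = 0.555445, fail to reject H0 at alpha = 0.05.


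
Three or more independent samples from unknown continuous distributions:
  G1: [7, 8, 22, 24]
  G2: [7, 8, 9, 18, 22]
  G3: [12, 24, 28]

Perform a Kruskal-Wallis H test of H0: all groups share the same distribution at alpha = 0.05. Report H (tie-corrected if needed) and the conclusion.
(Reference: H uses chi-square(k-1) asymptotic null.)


Step 1: Combine all N = 12 observations and assign midranks.
sorted (value, group, rank): (7,G1,1.5), (7,G2,1.5), (8,G1,3.5), (8,G2,3.5), (9,G2,5), (12,G3,6), (18,G2,7), (22,G1,8.5), (22,G2,8.5), (24,G1,10.5), (24,G3,10.5), (28,G3,12)
Step 2: Sum ranks within each group.
R_1 = 24 (n_1 = 4)
R_2 = 25.5 (n_2 = 5)
R_3 = 28.5 (n_3 = 3)
Step 3: H = 12/(N(N+1)) * sum(R_i^2/n_i) - 3(N+1)
     = 12/(12*13) * (24^2/4 + 25.5^2/5 + 28.5^2/3) - 3*13
     = 0.076923 * 544.8 - 39
     = 2.907692.
Step 4: Ties present; correction factor C = 1 - 24/(12^3 - 12) = 0.986014. Corrected H = 2.907692 / 0.986014 = 2.948936.
Step 5: Under H0, H ~ chi^2(2); p-value = 0.228900.
Step 6: alpha = 0.05. fail to reject H0.

H = 2.9489, df = 2, p = 0.228900, fail to reject H0.


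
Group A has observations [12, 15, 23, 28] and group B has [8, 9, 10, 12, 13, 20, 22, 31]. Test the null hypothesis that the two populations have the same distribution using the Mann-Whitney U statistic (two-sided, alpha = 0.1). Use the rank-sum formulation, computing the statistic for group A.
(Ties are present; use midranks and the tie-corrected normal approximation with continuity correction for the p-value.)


Step 1: Combine and sort all 12 observations; assign midranks.
sorted (value, group): (8,Y), (9,Y), (10,Y), (12,X), (12,Y), (13,Y), (15,X), (20,Y), (22,Y), (23,X), (28,X), (31,Y)
ranks: 8->1, 9->2, 10->3, 12->4.5, 12->4.5, 13->6, 15->7, 20->8, 22->9, 23->10, 28->11, 31->12
Step 2: Rank sum for X: R1 = 4.5 + 7 + 10 + 11 = 32.5.
Step 3: U_X = R1 - n1(n1+1)/2 = 32.5 - 4*5/2 = 32.5 - 10 = 22.5.
       U_Y = n1*n2 - U_X = 32 - 22.5 = 9.5.
Step 4: Ties are present, so use the tie-corrected normal approximation (with continuity correction) for the p-value.
Step 5: p-value = 0.307332; compare to alpha = 0.1. fail to reject H0.

U_X = 22.5, p = 0.307332, fail to reject H0 at alpha = 0.1.


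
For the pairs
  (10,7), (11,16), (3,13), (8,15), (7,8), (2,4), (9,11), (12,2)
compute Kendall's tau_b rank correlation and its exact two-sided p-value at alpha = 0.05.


Step 1: Enumerate the 28 unordered pairs (i,j) with i<j and classify each by sign(x_j-x_i) * sign(y_j-y_i).
  (1,2):dx=+1,dy=+9->C; (1,3):dx=-7,dy=+6->D; (1,4):dx=-2,dy=+8->D; (1,5):dx=-3,dy=+1->D
  (1,6):dx=-8,dy=-3->C; (1,7):dx=-1,dy=+4->D; (1,8):dx=+2,dy=-5->D; (2,3):dx=-8,dy=-3->C
  (2,4):dx=-3,dy=-1->C; (2,5):dx=-4,dy=-8->C; (2,6):dx=-9,dy=-12->C; (2,7):dx=-2,dy=-5->C
  (2,8):dx=+1,dy=-14->D; (3,4):dx=+5,dy=+2->C; (3,5):dx=+4,dy=-5->D; (3,6):dx=-1,dy=-9->C
  (3,7):dx=+6,dy=-2->D; (3,8):dx=+9,dy=-11->D; (4,5):dx=-1,dy=-7->C; (4,6):dx=-6,dy=-11->C
  (4,7):dx=+1,dy=-4->D; (4,8):dx=+4,dy=-13->D; (5,6):dx=-5,dy=-4->C; (5,7):dx=+2,dy=+3->C
  (5,8):dx=+5,dy=-6->D; (6,7):dx=+7,dy=+7->C; (6,8):dx=+10,dy=-2->D; (7,8):dx=+3,dy=-9->D
Step 2: C = 14, D = 14, total pairs = 28.
Step 3: tau = (C - D)/(n(n-1)/2) = (14 - 14)/28 = 0.000000.
Step 4: Exact two-sided p-value (enumerate n! = 40320 permutations of y under H0): p = 1.000000.
Step 5: alpha = 0.05. fail to reject H0.

tau_b = 0.0000 (C=14, D=14), p = 1.000000, fail to reject H0.


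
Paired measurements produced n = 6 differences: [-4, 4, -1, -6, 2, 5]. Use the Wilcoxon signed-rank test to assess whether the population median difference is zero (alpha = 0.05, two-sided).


Step 1: Drop any zero differences (none here) and take |d_i|.
|d| = [4, 4, 1, 6, 2, 5]
Step 2: Midrank |d_i| (ties get averaged ranks).
ranks: |4|->3.5, |4|->3.5, |1|->1, |6|->6, |2|->2, |5|->5
Step 3: Attach original signs; sum ranks with positive sign and with negative sign.
W+ = 3.5 + 2 + 5 = 10.5
W- = 3.5 + 1 + 6 = 10.5
(Check: W+ + W- = 21 should equal n(n+1)/2 = 21.)
Step 4: Test statistic W = min(W+, W-) = 10.5.
Step 5: Ties in |d|, so use the tie-corrected normal approximation.
        E[W] = n(n+1)/4 = 6*7/4 = 10.5.
        Tie groups: |d|=4 (t=2); sum(t^3 - t) = 6.
        Var[W] = n(n+1)(2n+1)/24 - sum(t^3-t)/48 = 546/24 - 6/48 = 22.625.
        z = (W - E[W]) / sqrt(Var[W]) = (10.5 - 10.5) / 4.7566 = 0.0000.
        Two-sided p = 2*Phi(z) = 1.000000.
Step 6: alpha = 0.05. fail to reject H0.

W+ = 10.5, W- = 10.5, W = min = 10.5, p = 1.000000, fail to reject H0.


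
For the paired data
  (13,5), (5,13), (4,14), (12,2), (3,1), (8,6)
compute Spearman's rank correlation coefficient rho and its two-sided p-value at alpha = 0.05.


Step 1: Rank x and y separately (midranks; no ties here).
rank(x): 13->6, 5->3, 4->2, 12->5, 3->1, 8->4
rank(y): 5->3, 13->5, 14->6, 2->2, 1->1, 6->4
Step 2: d_i = R_x(i) - R_y(i); compute d_i^2.
  (6-3)^2=9, (3-5)^2=4, (2-6)^2=16, (5-2)^2=9, (1-1)^2=0, (4-4)^2=0
sum(d^2) = 38.
Step 3: rho = 1 - 6*38 / (6*(6^2 - 1)) = 1 - 228/210 = -0.085714.
Step 4: Under H0, t = rho * sqrt((n-2)/(1-rho^2)) = -0.1721 ~ t(4).
Step 5: Two-sided p-value from the t-distribution with 4 df = 0.871743.
Step 6: alpha = 0.05. fail to reject H0.

rho = -0.0857, p = 0.871743, fail to reject H0 at alpha = 0.05.


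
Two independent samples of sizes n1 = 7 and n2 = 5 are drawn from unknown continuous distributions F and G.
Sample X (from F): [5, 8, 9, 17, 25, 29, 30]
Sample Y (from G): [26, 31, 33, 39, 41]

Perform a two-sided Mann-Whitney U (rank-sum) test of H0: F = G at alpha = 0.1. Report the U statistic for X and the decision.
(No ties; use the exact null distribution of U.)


Step 1: Combine and sort all 12 observations; assign midranks.
sorted (value, group): (5,X), (8,X), (9,X), (17,X), (25,X), (26,Y), (29,X), (30,X), (31,Y), (33,Y), (39,Y), (41,Y)
ranks: 5->1, 8->2, 9->3, 17->4, 25->5, 26->6, 29->7, 30->8, 31->9, 33->10, 39->11, 41->12
Step 2: Rank sum for X: R1 = 1 + 2 + 3 + 4 + 5 + 7 + 8 = 30.
Step 3: U_X = R1 - n1(n1+1)/2 = 30 - 7*8/2 = 30 - 28 = 2.
       U_Y = n1*n2 - U_X = 35 - 2 = 33.
Step 4: No ties, so the exact null distribution of U (based on enumerating the C(12,7) = 792 equally likely rank assignments) gives the two-sided p-value.
Step 5: p-value = 0.010101; compare to alpha = 0.1. reject H0.

U_X = 2, p = 0.010101, reject H0 at alpha = 0.1.


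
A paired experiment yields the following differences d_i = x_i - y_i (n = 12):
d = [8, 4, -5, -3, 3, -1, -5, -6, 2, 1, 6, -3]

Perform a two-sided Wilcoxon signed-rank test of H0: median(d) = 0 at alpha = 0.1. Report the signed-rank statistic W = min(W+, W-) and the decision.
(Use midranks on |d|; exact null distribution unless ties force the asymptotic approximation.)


Step 1: Drop any zero differences (none here) and take |d_i|.
|d| = [8, 4, 5, 3, 3, 1, 5, 6, 2, 1, 6, 3]
Step 2: Midrank |d_i| (ties get averaged ranks).
ranks: |8|->12, |4|->7, |5|->8.5, |3|->5, |3|->5, |1|->1.5, |5|->8.5, |6|->10.5, |2|->3, |1|->1.5, |6|->10.5, |3|->5
Step 3: Attach original signs; sum ranks with positive sign and with negative sign.
W+ = 12 + 7 + 5 + 3 + 1.5 + 10.5 = 39
W- = 8.5 + 5 + 1.5 + 8.5 + 10.5 + 5 = 39
(Check: W+ + W- = 78 should equal n(n+1)/2 = 78.)
Step 4: Test statistic W = min(W+, W-) = 39.
Step 5: Ties in |d|, so use the tie-corrected normal approximation.
        E[W] = n(n+1)/4 = 12*13/4 = 39.
        Tie groups: |d|=1 (t=2), |d|=3 (t=3), |d|=5 (t=2), |d|=6 (t=2); sum(t^3 - t) = 42.
        Var[W] = n(n+1)(2n+1)/24 - sum(t^3-t)/48 = 3900/24 - 42/48 = 161.625.
        z = (W - E[W]) / sqrt(Var[W]) = (39 - 39) / 12.7132 = 0.0000.
        Two-sided p = 2*Phi(z) = 1.000000.
Step 6: alpha = 0.1. fail to reject H0.

W+ = 39, W- = 39, W = min = 39, p = 1.000000, fail to reject H0.


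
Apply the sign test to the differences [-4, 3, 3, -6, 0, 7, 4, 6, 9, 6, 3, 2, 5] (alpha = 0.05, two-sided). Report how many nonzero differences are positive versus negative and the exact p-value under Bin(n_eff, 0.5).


Step 1: Discard zero differences. Original n = 13; n_eff = number of nonzero differences = 12.
Nonzero differences (with sign): -4, +3, +3, -6, +7, +4, +6, +9, +6, +3, +2, +5
Step 2: Count signs: positive = 10, negative = 2.
Step 3: Under H0: P(positive) = 0.5, so the number of positives S ~ Bin(12, 0.5).
Step 4: Two-sided exact p-value = sum of Bin(12,0.5) probabilities at or below the observed probability = 0.038574.
Step 5: alpha = 0.05. reject H0.

n_eff = 12, pos = 10, neg = 2, p = 0.038574, reject H0.


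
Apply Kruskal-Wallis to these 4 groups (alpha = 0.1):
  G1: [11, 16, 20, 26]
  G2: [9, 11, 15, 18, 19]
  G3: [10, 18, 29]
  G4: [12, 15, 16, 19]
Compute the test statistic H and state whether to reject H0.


Step 1: Combine all N = 16 observations and assign midranks.
sorted (value, group, rank): (9,G2,1), (10,G3,2), (11,G1,3.5), (11,G2,3.5), (12,G4,5), (15,G2,6.5), (15,G4,6.5), (16,G1,8.5), (16,G4,8.5), (18,G2,10.5), (18,G3,10.5), (19,G2,12.5), (19,G4,12.5), (20,G1,14), (26,G1,15), (29,G3,16)
Step 2: Sum ranks within each group.
R_1 = 41 (n_1 = 4)
R_2 = 34 (n_2 = 5)
R_3 = 28.5 (n_3 = 3)
R_4 = 32.5 (n_4 = 4)
Step 3: H = 12/(N(N+1)) * sum(R_i^2/n_i) - 3(N+1)
     = 12/(16*17) * (41^2/4 + 34^2/5 + 28.5^2/3 + 32.5^2/4) - 3*17
     = 0.044118 * 1186.26 - 51
     = 1.335110.
Step 4: Ties present; correction factor C = 1 - 30/(16^3 - 16) = 0.992647. Corrected H = 1.335110 / 0.992647 = 1.345000.
Step 5: Under H0, H ~ chi^2(3); p-value = 0.718476.
Step 6: alpha = 0.1. fail to reject H0.

H = 1.3450, df = 3, p = 0.718476, fail to reject H0.


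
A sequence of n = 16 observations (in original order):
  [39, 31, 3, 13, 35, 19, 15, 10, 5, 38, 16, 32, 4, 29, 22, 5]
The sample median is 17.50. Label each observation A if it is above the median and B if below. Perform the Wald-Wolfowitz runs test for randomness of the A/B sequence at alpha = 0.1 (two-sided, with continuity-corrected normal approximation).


Step 1: Compute median = 17.50; label A = above, B = below.
Labels in order: AABBAABBBABABAAB  (n_A = 8, n_B = 8)
Step 2: Count runs R = 10.
Step 3: Under H0 (random ordering), E[R] = 2*n_A*n_B/(n_A+n_B) + 1 = 2*8*8/16 + 1 = 9.0000.
        Var[R] = 2*n_A*n_B*(2*n_A*n_B - n_A - n_B) / ((n_A+n_B)^2 * (n_A+n_B-1)) = 14336/3840 = 3.7333.
        SD[R] = 1.9322.
Step 4: Continuity-corrected z = (R - 0.5 - E[R]) / SD[R] = (10 - 0.5 - 9.0000) / 1.9322 = 0.2588.
Step 5: Two-sided p-value via normal approximation = 2*(1 - Phi(|z|)) = 0.795809.
Step 6: alpha = 0.1. fail to reject H0.

R = 10, z = 0.2588, p = 0.795809, fail to reject H0.


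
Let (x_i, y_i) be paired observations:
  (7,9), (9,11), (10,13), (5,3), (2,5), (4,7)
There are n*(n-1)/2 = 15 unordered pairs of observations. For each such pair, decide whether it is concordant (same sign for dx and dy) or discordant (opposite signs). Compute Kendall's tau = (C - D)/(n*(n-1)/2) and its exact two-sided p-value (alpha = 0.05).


Step 1: Enumerate the 15 unordered pairs (i,j) with i<j and classify each by sign(x_j-x_i) * sign(y_j-y_i).
  (1,2):dx=+2,dy=+2->C; (1,3):dx=+3,dy=+4->C; (1,4):dx=-2,dy=-6->C; (1,5):dx=-5,dy=-4->C
  (1,6):dx=-3,dy=-2->C; (2,3):dx=+1,dy=+2->C; (2,4):dx=-4,dy=-8->C; (2,5):dx=-7,dy=-6->C
  (2,6):dx=-5,dy=-4->C; (3,4):dx=-5,dy=-10->C; (3,5):dx=-8,dy=-8->C; (3,6):dx=-6,dy=-6->C
  (4,5):dx=-3,dy=+2->D; (4,6):dx=-1,dy=+4->D; (5,6):dx=+2,dy=+2->C
Step 2: C = 13, D = 2, total pairs = 15.
Step 3: tau = (C - D)/(n(n-1)/2) = (13 - 2)/15 = 0.733333.
Step 4: Exact two-sided p-value (enumerate n! = 720 permutations of y under H0): p = 0.055556.
Step 5: alpha = 0.05. fail to reject H0.

tau_b = 0.7333 (C=13, D=2), p = 0.055556, fail to reject H0.


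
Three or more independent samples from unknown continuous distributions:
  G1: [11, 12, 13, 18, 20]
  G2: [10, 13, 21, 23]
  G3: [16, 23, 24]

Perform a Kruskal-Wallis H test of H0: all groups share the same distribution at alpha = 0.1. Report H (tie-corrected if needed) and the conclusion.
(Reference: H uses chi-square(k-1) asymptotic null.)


Step 1: Combine all N = 12 observations and assign midranks.
sorted (value, group, rank): (10,G2,1), (11,G1,2), (12,G1,3), (13,G1,4.5), (13,G2,4.5), (16,G3,6), (18,G1,7), (20,G1,8), (21,G2,9), (23,G2,10.5), (23,G3,10.5), (24,G3,12)
Step 2: Sum ranks within each group.
R_1 = 24.5 (n_1 = 5)
R_2 = 25 (n_2 = 4)
R_3 = 28.5 (n_3 = 3)
Step 3: H = 12/(N(N+1)) * sum(R_i^2/n_i) - 3(N+1)
     = 12/(12*13) * (24.5^2/5 + 25^2/4 + 28.5^2/3) - 3*13
     = 0.076923 * 547.05 - 39
     = 3.080769.
Step 4: Ties present; correction factor C = 1 - 12/(12^3 - 12) = 0.993007. Corrected H = 3.080769 / 0.993007 = 3.102465.
Step 5: Under H0, H ~ chi^2(2); p-value = 0.211987.
Step 6: alpha = 0.1. fail to reject H0.

H = 3.1025, df = 2, p = 0.211987, fail to reject H0.


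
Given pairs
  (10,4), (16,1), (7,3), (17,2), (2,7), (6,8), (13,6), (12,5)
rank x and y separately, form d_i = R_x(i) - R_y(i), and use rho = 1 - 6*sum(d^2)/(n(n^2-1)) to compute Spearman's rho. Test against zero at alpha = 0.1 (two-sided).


Step 1: Rank x and y separately (midranks; no ties here).
rank(x): 10->4, 16->7, 7->3, 17->8, 2->1, 6->2, 13->6, 12->5
rank(y): 4->4, 1->1, 3->3, 2->2, 7->7, 8->8, 6->6, 5->5
Step 2: d_i = R_x(i) - R_y(i); compute d_i^2.
  (4-4)^2=0, (7-1)^2=36, (3-3)^2=0, (8-2)^2=36, (1-7)^2=36, (2-8)^2=36, (6-6)^2=0, (5-5)^2=0
sum(d^2) = 144.
Step 3: rho = 1 - 6*144 / (8*(8^2 - 1)) = 1 - 864/504 = -0.714286.
Step 4: Under H0, t = rho * sqrt((n-2)/(1-rho^2)) = -2.5000 ~ t(6).
Step 5: Two-sided p-value from the t-distribution with 6 df = 0.046528.
Step 6: alpha = 0.1. reject H0.

rho = -0.7143, p = 0.046528, reject H0 at alpha = 0.1.


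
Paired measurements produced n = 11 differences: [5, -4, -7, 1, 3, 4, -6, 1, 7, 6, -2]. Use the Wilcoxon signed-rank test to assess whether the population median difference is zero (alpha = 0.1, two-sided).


Step 1: Drop any zero differences (none here) and take |d_i|.
|d| = [5, 4, 7, 1, 3, 4, 6, 1, 7, 6, 2]
Step 2: Midrank |d_i| (ties get averaged ranks).
ranks: |5|->7, |4|->5.5, |7|->10.5, |1|->1.5, |3|->4, |4|->5.5, |6|->8.5, |1|->1.5, |7|->10.5, |6|->8.5, |2|->3
Step 3: Attach original signs; sum ranks with positive sign and with negative sign.
W+ = 7 + 1.5 + 4 + 5.5 + 1.5 + 10.5 + 8.5 = 38.5
W- = 5.5 + 10.5 + 8.5 + 3 = 27.5
(Check: W+ + W- = 66 should equal n(n+1)/2 = 66.)
Step 4: Test statistic W = min(W+, W-) = 27.5.
Step 5: Ties in |d|, so use the tie-corrected normal approximation.
        E[W] = n(n+1)/4 = 11*12/4 = 33.
        Tie groups: |d|=1 (t=2), |d|=4 (t=2), |d|=6 (t=2), |d|=7 (t=2); sum(t^3 - t) = 24.
        Var[W] = n(n+1)(2n+1)/24 - sum(t^3-t)/48 = 3036/24 - 24/48 = 126.
        z = (W - E[W]) / sqrt(Var[W]) = (27.5 - 33) / 11.2250 = -0.4900.
        Two-sided p = 2*Phi(z) = 0.624149.
Step 6: alpha = 0.1. fail to reject H0.

W+ = 38.5, W- = 27.5, W = min = 27.5, p = 0.624149, fail to reject H0.
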